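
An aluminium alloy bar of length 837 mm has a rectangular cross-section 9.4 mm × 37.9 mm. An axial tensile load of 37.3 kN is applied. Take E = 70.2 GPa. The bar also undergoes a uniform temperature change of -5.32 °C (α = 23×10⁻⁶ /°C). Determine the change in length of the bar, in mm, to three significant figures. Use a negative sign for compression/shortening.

A = 356.3 mm².
δ_mech = NL/(AE) = 37300·837/(356.3·70200) = 1.248 mm.
δ_thermal = αLΔT = 23e-6·837·-5.32 = -0.1024 mm.
δ = δ_mech + δ_thermal = 1.146 mm.

1.15 mm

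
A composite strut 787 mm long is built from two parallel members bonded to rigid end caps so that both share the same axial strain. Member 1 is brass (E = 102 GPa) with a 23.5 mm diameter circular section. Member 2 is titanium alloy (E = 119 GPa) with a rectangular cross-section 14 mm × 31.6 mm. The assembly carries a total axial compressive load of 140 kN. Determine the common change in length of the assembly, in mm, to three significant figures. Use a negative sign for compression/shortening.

A_1 = 433.7 mm².
A_2 = 442.4 mm².
Equal strain + equilibrium ⇒ each member carries load in proportion to AE: A₁E₁ = 44240000 N, A₂E₂ = 52650000 N, ΣAE = 96890000 N.
δ = PL/ΣAE = -140000·787/96890000 = -1.137 mm.

-1.14 mm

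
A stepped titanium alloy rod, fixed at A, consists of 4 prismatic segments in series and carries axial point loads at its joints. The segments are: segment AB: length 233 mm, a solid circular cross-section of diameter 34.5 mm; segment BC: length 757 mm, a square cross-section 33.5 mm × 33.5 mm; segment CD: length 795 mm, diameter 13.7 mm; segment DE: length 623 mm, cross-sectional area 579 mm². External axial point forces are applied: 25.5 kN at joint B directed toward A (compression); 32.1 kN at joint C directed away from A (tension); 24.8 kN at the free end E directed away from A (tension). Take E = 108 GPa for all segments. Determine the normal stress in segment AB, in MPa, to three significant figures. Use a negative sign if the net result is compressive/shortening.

Internal axial forces (sectioning from the free end, tension +): N_DE = 24.8 kN, N_CD = 24.8 kN, N_BC = 56.9 kN, N_AB = 31.4 kN.
A_AB = 934.8 mm².
σ_AB = N_AB/A_AB = 31400/934.8 = 33.59 MPa.

33.6 MPa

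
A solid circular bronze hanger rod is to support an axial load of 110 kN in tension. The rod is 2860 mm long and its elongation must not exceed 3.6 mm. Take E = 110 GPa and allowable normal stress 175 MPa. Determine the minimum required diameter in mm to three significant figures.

31.8 mm

Required area A ≥ P/σ_allow = 110000/175 = 628.6 mm².
For a solid circular section, d ≥ √(4A/π) = 28.29 mm.
Elongation limit: A ≥ PL/(Eδ_allow) = 110000·2860/(110000·3.6) = 794.4 mm² ⇒ d ≥ 31.8 mm.
The elongation limit governs.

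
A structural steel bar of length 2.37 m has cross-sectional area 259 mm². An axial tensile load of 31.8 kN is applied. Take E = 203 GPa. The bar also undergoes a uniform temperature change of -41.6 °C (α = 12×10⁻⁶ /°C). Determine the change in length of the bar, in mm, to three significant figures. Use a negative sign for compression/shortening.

0.250 mm

δ_mech = NL/(AE) = 31800·2370/(259·203000) = 1.433 mm.
δ_thermal = αLΔT = 12e-6·2370·-41.6 = -1.183 mm.
δ = δ_mech + δ_thermal = 0.2503 mm.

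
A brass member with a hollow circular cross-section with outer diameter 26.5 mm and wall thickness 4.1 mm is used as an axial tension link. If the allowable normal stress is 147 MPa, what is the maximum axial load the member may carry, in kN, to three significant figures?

A = 288.5 mm².
P_max = σ_allow · A = 147 · 288.5 = 42410 N = 42.41 kN.

42.4 kN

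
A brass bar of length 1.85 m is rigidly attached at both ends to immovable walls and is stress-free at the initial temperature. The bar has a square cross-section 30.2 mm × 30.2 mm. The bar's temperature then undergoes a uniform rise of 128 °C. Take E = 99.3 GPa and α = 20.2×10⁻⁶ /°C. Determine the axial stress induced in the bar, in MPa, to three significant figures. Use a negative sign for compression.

-257 MPa

Free thermal expansion αLΔT = 20.2e-6 · 1850 · 128 = 4.783 mm.
The walls impose strain ε = −(4.783)/1850 = -2.5856e-03; σ = Eε = 99300 · -2.5856e-03 = -256.8 MPa.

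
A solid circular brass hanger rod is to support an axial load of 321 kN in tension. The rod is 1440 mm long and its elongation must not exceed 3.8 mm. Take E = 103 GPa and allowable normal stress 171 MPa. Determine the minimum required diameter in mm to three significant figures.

48.9 mm

Required area A ≥ P/σ_allow = 321000/171 = 1877 mm².
For a solid circular section, d ≥ √(4A/π) = 48.89 mm.
Elongation limit: A ≥ PL/(Eδ_allow) = 321000·1440/(103000·3.8) = 1181 mm² ⇒ d ≥ 38.78 mm.
The stress limit governs.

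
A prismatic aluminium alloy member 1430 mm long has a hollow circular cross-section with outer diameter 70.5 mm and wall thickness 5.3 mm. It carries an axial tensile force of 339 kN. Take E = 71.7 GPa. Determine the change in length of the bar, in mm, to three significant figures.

A = 1086 mm².
δ_mech = NL/(AE) = 339000·1430/(1086·71700) = 6.228 mm.

6.23 mm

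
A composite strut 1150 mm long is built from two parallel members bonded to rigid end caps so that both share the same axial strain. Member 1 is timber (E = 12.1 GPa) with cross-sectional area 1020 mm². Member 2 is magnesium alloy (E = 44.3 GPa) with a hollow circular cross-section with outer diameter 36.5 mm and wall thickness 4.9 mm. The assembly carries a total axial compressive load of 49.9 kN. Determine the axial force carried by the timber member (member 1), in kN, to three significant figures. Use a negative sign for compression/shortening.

-18.2 kN

A_2 = 486.4 mm².
Equal strain + equilibrium ⇒ each member carries load in proportion to AE: A₁E₁ = 12340000 N, A₂E₂ = 21550000 N, ΣAE = 33890000 N.
F₁ = P·A₁E₁/ΣAE = -49900·12340000/33890000 = -18170 N.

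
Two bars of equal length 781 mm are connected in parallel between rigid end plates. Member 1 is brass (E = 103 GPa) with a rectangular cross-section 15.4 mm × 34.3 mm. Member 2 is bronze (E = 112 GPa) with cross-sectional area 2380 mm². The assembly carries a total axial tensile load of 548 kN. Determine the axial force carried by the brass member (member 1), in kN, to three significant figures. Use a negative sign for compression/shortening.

A_1 = 528.2 mm².
Equal strain + equilibrium ⇒ each member carries load in proportion to AE: A₁E₁ = 54410000 N, A₂E₂ = 266600000 N, ΣAE = 321000000 N.
F₁ = P·A₁E₁/ΣAE = 548000·54410000/321000000 = 92890 N.

92.9 kN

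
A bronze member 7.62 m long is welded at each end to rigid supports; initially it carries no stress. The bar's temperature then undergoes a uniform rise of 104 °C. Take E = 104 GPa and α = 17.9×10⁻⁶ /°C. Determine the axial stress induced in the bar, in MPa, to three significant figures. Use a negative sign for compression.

-194 MPa

Free thermal expansion αLΔT = 17.9e-6 · 7620 · 104 = 14.19 mm.
The walls impose strain ε = −(14.19)/7620 = -1.8616e-03; σ = Eε = 104000 · -1.8616e-03 = -193.6 MPa.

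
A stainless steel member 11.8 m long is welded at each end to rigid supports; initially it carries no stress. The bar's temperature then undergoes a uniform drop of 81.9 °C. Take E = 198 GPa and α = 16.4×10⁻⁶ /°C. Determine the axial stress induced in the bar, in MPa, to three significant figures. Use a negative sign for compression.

Free thermal expansion αLΔT = 16.4e-6 · 11800 · -81.9 = -15.85 mm.
The walls impose strain ε = −(-15.85)/11800 = 1.3432e-03; σ = Eε = 198000 · 1.3432e-03 = 265.9 MPa.

266 MPa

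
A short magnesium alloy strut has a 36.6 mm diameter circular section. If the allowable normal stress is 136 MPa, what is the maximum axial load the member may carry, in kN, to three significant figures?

A = 1052 mm².
P_max = σ_allow · A = 136 · 1052 = 143100 N = 143.1 kN.

143 kN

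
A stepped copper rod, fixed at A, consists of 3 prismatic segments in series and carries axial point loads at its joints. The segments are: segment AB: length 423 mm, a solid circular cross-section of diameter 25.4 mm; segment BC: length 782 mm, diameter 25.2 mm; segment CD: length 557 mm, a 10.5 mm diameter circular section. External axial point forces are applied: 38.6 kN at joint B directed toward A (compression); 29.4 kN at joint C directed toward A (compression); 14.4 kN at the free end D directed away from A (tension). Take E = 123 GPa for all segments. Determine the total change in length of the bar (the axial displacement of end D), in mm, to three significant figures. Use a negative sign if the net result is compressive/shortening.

Internal axial forces (sectioning from the free end, tension +): N_CD = 14.4 kN, N_BC = -15 kN, N_AB = -53.6 kN.
A_AB = 506.7 mm².
A_BC = 498.8 mm².
A_CD = 86.59 mm².
δ_AB = -53600·423/(506.7·123000) = -0.3638 mm
δ_BC = -15000·782/(498.8·123000) = -0.1912 mm
δ_CD = 14400·557/(86.59·123000) = 0.7531 mm
δ = Σδ_i = 0.1981 mm.

0.198 mm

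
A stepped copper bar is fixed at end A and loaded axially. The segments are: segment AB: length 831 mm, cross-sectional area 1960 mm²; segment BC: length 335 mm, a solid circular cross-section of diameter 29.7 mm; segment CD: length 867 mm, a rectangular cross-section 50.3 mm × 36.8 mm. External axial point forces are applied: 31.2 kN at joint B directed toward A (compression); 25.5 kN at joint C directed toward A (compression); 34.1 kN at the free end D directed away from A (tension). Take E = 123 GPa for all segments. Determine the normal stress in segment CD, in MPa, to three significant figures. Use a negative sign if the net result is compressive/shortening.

18.4 MPa

Internal axial forces (sectioning from the free end, tension +): N_CD = 34.1 kN, N_BC = 8.6 kN, N_AB = -22.6 kN.
A_CD = 1851 mm².
σ_CD = N_CD/A_CD = 34100/1851 = 18.42 MPa.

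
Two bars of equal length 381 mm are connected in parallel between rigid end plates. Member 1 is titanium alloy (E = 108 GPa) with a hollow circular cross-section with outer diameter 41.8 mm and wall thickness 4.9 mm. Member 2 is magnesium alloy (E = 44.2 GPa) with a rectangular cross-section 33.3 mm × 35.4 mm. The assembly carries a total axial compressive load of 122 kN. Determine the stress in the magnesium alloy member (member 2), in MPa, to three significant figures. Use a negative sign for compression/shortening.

-47.5 MPa

A_1 = 568 mm².
A_2 = 1179 mm².
Equal strain + equilibrium ⇒ each member carries load in proportion to AE: A₁E₁ = 61350000 N, A₂E₂ = 52100000 N, ΣAE = 113500000 N.
σ₂ = P·E₂/ΣAE = -122000·44200/113500000 = -47.53 MPa.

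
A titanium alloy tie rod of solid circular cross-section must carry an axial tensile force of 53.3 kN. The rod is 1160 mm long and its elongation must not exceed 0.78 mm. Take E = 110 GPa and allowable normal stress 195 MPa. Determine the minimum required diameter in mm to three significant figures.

30.3 mm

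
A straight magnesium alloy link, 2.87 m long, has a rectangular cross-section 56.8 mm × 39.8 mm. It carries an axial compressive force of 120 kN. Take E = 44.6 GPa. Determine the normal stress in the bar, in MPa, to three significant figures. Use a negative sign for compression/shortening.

-53.1 MPa

A = 2261 mm².
σ = N/A = -120000/2261 = -53.08 MPa.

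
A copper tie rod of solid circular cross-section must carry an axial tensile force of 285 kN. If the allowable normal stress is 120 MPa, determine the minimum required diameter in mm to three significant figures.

Required area A ≥ P/σ_allow = 285000/120 = 2375 mm².
For a solid circular section, d ≥ √(4A/π) = 54.99 mm.

55.0 mm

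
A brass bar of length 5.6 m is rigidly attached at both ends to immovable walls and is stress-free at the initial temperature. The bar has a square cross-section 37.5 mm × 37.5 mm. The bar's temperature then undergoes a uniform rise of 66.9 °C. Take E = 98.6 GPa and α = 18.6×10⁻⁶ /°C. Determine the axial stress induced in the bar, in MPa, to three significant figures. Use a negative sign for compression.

-123 MPa

Free thermal expansion αLΔT = 18.6e-6 · 5600 · 66.9 = 6.968 mm.
The walls impose strain ε = −(6.968)/5600 = -1.2443e-03; σ = Eε = 98600 · -1.2443e-03 = -122.7 MPa.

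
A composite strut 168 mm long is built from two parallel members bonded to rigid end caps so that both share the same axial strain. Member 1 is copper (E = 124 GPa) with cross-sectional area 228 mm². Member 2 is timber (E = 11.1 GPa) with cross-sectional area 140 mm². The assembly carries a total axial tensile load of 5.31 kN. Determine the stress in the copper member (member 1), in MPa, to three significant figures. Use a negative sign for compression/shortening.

Equal strain + equilibrium ⇒ each member carries load in proportion to AE: A₁E₁ = 28270000 N, A₂E₂ = 1554000 N, ΣAE = 29830000 N.
σ₁ = P·E₁/ΣAE = 5310·124000/29830000 = 22.08 MPa.

22.1 MPa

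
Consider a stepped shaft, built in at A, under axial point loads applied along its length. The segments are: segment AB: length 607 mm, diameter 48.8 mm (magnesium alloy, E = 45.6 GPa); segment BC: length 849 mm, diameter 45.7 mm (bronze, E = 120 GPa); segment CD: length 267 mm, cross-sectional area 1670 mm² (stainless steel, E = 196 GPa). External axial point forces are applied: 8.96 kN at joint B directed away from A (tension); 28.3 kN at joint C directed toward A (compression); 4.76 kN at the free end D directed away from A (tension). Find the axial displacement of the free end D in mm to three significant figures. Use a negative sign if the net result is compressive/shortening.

-0.201 mm

Internal axial forces (sectioning from the free end, tension +): N_CD = 4.76 kN, N_BC = -23.54 kN, N_AB = -14.58 kN.
A_AB = 1870 mm².
A_BC = 1640 mm².
δ_AB = -14580·607/(1870·45600) = -0.1038 mm
δ_BC = -23540·849/(1640·120000) = -0.1015 mm
δ_CD = 4760·267/(1670·196000) = 0.003883 mm
δ = Σδ_i = -0.2014 mm.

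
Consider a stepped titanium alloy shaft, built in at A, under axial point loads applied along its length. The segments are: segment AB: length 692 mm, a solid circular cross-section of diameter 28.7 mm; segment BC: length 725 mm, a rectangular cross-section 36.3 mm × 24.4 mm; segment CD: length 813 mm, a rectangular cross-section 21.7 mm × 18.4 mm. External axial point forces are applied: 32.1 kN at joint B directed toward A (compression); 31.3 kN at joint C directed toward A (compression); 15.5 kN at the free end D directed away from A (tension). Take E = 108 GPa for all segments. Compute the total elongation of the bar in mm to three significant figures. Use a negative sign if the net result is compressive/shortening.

-0.302 mm

Internal axial forces (sectioning from the free end, tension +): N_CD = 15.5 kN, N_BC = -15.8 kN, N_AB = -47.9 kN.
A_AB = 646.9 mm².
A_BC = 885.7 mm².
A_CD = 399.3 mm².
δ_AB = -47900·692/(646.9·108000) = -0.4744 mm
δ_BC = -15800·725/(885.7·108000) = -0.1197 mm
δ_CD = 15500·813/(399.3·108000) = 0.2922 mm
δ = Σδ_i = -0.3019 mm.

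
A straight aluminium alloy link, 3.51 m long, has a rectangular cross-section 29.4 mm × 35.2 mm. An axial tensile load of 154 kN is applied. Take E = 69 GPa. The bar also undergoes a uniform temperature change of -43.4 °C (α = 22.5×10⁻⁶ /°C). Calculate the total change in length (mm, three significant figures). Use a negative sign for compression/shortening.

A = 1035 mm².
δ_mech = NL/(AE) = 154000·3510/(1035·69000) = 7.57 mm.
δ_thermal = αLΔT = 22.5e-6·3510·-43.4 = -3.428 mm.
δ = δ_mech + δ_thermal = 4.142 mm.

4.14 mm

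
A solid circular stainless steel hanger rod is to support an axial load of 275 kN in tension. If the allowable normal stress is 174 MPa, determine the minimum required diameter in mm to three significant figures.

44.9 mm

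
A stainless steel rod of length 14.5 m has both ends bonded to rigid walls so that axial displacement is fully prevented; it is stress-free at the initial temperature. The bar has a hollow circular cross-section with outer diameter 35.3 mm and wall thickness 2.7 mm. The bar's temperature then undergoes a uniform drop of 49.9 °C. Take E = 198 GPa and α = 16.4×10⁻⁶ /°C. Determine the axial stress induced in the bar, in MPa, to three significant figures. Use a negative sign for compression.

162 MPa

Free thermal expansion αLΔT = 16.4e-6 · 14500 · -49.9 = -11.87 mm.
The walls impose strain ε = −(-11.87)/14500 = 8.1836e-04; σ = Eε = 198000 · 8.1836e-04 = 162 MPa.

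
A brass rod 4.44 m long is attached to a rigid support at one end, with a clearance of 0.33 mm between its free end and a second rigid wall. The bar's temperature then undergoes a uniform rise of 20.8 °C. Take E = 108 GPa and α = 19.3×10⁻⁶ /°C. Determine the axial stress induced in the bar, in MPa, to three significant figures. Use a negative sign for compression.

-35.3 MPa

Free thermal expansion αLΔT = 19.3e-6 · 4440 · 20.8 = 1.782 mm.
The walls engage after the gap closes; constrained expansion = 1.782 − 0.33 = 1.452 mm.
The walls impose strain ε = −(1.452)/4440 = -3.2712e-04; σ = Eε = 108000 · -3.2712e-04 = -35.33 MPa.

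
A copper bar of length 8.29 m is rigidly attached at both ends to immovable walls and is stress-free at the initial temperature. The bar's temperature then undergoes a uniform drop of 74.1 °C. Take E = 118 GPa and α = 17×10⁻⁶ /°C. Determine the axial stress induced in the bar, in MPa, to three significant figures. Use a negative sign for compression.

149 MPa

Free thermal expansion αLΔT = 17e-6 · 8290 · -74.1 = -10.44 mm.
The walls impose strain ε = −(-10.44)/8290 = 1.2597e-03; σ = Eε = 118000 · 1.2597e-03 = 148.6 MPa.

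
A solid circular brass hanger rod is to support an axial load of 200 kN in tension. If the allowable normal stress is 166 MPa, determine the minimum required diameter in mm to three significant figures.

Required area A ≥ P/σ_allow = 200000/166 = 1205 mm².
For a solid circular section, d ≥ √(4A/π) = 39.17 mm.

39.2 mm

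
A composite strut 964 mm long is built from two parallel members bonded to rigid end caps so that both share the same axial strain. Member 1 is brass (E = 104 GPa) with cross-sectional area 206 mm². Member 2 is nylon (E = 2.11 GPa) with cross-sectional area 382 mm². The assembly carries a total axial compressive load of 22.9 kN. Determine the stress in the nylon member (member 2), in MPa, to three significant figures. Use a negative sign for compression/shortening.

Equal strain + equilibrium ⇒ each member carries load in proportion to AE: A₁E₁ = 21420000 N, A₂E₂ = 806000 N, ΣAE = 22230000 N.
σ₂ = P·E₂/ΣAE = -22900·2110/22230000 = -2.174 MPa.

-2.17 MPa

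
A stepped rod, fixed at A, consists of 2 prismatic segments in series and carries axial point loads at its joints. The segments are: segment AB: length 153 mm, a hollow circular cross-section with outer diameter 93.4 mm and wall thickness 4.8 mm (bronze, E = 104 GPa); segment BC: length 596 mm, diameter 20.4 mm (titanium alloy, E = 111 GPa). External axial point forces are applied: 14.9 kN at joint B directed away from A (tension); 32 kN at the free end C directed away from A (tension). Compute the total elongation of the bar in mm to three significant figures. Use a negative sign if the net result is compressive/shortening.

0.577 mm

Internal axial forces (sectioning from the free end, tension +): N_BC = 32 kN, N_AB = 46.9 kN.
A_AB = 1336 mm².
A_BC = 326.9 mm².
δ_AB = 46900·153/(1336·104000) = 0.05164 mm
δ_BC = 32000·596/(326.9·111000) = 0.5257 mm
δ = Σδ_i = 0.5773 mm.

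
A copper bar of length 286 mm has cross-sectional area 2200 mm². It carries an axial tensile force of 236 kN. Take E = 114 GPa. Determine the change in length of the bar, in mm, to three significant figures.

0.269 mm

δ_mech = NL/(AE) = 236000·286/(2200·114000) = 0.2691 mm.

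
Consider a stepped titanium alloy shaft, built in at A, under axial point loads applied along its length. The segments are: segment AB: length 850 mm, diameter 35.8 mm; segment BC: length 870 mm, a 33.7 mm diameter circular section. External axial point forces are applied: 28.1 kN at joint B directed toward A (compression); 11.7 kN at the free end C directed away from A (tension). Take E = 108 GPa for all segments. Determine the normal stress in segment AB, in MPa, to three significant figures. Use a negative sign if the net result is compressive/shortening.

Internal axial forces (sectioning from the free end, tension +): N_BC = 11.7 kN, N_AB = -16.4 kN.
A_AB = 1007 mm².
σ_AB = N_AB/A_AB = -16400/1007 = -16.29 MPa.

-16.3 MPa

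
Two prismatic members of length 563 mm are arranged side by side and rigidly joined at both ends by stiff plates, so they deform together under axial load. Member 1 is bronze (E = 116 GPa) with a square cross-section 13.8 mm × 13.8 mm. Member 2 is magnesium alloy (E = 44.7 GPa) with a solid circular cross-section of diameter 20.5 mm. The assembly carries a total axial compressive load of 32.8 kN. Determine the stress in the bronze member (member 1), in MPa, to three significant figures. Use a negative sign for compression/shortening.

A_1 = 190.4 mm².
A_2 = 330.1 mm².
Equal strain + equilibrium ⇒ each member carries load in proportion to AE: A₁E₁ = 22090000 N, A₂E₂ = 14750000 N, ΣAE = 36840000 N.
σ₁ = P·E₁/ΣAE = -32800·116000/36840000 = -103.3 MPa.

-103 MPa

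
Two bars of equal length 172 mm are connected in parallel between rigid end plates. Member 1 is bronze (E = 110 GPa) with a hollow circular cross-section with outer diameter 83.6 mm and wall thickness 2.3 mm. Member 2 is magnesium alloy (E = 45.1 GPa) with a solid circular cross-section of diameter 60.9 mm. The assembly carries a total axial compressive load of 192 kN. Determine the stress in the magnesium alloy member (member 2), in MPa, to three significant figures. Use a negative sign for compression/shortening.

A_1 = 587.4 mm².
A_2 = 2913 mm².
Equal strain + equilibrium ⇒ each member carries load in proportion to AE: A₁E₁ = 64620000 N, A₂E₂ = 131400000 N, ΣAE = 196000000 N.
σ₂ = P·E₂/ΣAE = -192000·45100/196000000 = -44.18 MPa.

-44.2 MPa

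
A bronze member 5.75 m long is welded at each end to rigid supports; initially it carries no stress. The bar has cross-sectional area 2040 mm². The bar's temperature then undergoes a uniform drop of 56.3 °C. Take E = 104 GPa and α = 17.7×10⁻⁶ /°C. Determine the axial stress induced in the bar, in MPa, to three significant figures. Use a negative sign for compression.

104 MPa

Free thermal expansion αLΔT = 17.7e-6 · 5750 · -56.3 = -5.73 mm.
The walls impose strain ε = −(-5.73)/5750 = 9.9651e-04; σ = Eε = 104000 · 9.9651e-04 = 103.6 MPa.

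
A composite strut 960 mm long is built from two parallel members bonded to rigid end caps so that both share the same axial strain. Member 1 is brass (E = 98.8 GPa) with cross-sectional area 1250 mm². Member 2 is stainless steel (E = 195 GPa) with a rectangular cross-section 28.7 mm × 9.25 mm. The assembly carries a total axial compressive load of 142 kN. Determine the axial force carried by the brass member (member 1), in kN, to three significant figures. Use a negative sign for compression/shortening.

A_2 = 265.5 mm².
Equal strain + equilibrium ⇒ each member carries load in proportion to AE: A₁E₁ = 123500000 N, A₂E₂ = 51770000 N, ΣAE = 175300000 N.
F₁ = P·A₁E₁/ΣAE = -142000·123500000/175300000 = -100100 N.

-100 kN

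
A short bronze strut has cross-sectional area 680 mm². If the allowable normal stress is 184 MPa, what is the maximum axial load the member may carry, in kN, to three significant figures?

125 kN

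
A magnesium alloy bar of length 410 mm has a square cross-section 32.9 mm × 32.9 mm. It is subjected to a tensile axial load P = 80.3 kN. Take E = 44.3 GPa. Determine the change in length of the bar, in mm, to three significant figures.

0.687 mm

A = 1082 mm².
δ_mech = NL/(AE) = 80300·410/(1082·44300) = 0.6866 mm.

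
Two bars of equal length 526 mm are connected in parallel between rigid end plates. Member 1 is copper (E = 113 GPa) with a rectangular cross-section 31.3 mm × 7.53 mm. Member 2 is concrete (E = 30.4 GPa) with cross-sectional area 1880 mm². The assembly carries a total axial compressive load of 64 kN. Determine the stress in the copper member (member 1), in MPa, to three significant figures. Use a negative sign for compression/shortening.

A_1 = 235.7 mm².
Equal strain + equilibrium ⇒ each member carries load in proportion to AE: A₁E₁ = 26630000 N, A₂E₂ = 57150000 N, ΣAE = 83780000 N.
σ₁ = P·E₁/ΣAE = -64000·113000/83780000 = -86.32 MPa.

-86.3 MPa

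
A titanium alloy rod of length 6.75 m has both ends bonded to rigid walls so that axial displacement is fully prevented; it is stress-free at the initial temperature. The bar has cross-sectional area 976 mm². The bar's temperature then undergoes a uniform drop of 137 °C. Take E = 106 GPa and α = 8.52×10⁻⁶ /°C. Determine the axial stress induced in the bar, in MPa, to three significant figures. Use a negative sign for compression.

124 MPa

Free thermal expansion αLΔT = 8.52e-6 · 6750 · -137 = -7.879 mm.
The walls impose strain ε = −(-7.879)/6750 = 1.1672e-03; σ = Eε = 106000 · 1.1672e-03 = 123.7 MPa.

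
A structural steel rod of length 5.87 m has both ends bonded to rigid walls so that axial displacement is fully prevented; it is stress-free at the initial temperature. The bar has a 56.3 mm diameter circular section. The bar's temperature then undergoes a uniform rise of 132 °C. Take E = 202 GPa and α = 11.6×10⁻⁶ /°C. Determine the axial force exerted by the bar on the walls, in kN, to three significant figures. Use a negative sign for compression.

Free thermal expansion αLΔT = 11.6e-6 · 5870 · 132 = 8.988 mm.
The walls impose strain ε = −(8.988)/5870 = -1.5312e-03; σ = Eε = 202000 · -1.5312e-03 = -309.3 MPa.
Wall reaction R = σ·A = -309.3·2489 = -770000 N = -770 kN.

-770 kN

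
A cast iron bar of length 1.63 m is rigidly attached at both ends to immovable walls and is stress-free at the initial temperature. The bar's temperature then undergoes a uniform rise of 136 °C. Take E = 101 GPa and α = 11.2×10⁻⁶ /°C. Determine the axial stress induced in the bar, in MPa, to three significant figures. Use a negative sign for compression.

Free thermal expansion αLΔT = 11.2e-6 · 1630 · 136 = 2.483 mm.
The walls impose strain ε = −(2.483)/1630 = -1.5232e-03; σ = Eε = 101000 · -1.5232e-03 = -153.8 MPa.

-154 MPa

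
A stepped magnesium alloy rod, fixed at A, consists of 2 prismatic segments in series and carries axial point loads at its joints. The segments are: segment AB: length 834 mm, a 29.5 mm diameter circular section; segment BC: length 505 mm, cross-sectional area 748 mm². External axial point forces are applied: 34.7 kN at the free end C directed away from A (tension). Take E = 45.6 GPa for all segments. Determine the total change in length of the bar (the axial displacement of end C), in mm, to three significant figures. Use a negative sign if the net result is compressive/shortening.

Internal axial forces (sectioning from the free end, tension +): N_BC = 34.7 kN, N_AB = 34.7 kN.
A_AB = 683.5 mm².
δ_AB = 34700·834/(683.5·45600) = 0.9285 mm
δ_BC = 34700·505/(748·45600) = 0.5138 mm
δ = Σδ_i = 1.442 mm.

1.44 mm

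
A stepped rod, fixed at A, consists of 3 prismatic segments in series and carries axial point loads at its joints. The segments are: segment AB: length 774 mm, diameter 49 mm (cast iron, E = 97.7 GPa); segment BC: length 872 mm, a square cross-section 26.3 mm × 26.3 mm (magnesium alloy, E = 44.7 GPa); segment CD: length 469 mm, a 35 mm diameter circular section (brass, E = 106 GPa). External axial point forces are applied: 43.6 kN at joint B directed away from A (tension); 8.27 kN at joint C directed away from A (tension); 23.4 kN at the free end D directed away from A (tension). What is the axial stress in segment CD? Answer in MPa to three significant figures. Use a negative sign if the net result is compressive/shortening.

24.3 MPa

Internal axial forces (sectioning from the free end, tension +): N_CD = 23.4 kN, N_BC = 31.67 kN, N_AB = 75.27 kN.
A_CD = 962.1 mm².
σ_CD = N_CD/A_CD = 23400/962.1 = 24.32 MPa.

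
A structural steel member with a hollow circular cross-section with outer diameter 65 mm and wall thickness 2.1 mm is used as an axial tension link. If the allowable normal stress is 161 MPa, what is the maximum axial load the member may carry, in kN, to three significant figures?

A = 415 mm².
P_max = σ_allow · A = 161 · 415 = 66810 N = 66.81 kN.

66.8 kN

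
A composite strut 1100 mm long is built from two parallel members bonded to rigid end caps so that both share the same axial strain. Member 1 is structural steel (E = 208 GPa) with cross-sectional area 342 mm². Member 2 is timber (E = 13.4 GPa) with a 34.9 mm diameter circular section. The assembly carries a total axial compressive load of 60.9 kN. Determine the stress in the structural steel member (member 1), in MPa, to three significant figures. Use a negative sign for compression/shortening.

A_2 = 956.6 mm².
Equal strain + equilibrium ⇒ each member carries load in proportion to AE: A₁E₁ = 71140000 N, A₂E₂ = 12820000 N, ΣAE = 83950000 N.
σ₁ = P·E₁/ΣAE = -60900·208000/83950000 = -150.9 MPa.

-151 MPa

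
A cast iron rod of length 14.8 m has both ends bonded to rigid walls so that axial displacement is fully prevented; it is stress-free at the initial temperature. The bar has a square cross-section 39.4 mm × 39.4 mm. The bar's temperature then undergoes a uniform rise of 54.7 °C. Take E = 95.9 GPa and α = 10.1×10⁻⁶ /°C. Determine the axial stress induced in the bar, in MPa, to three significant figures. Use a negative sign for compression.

Free thermal expansion αLΔT = 10.1e-6 · 14800 · 54.7 = 8.177 mm.
The walls impose strain ε = −(8.177)/14800 = -5.5247e-04; σ = Eε = 95900 · -5.5247e-04 = -52.98 MPa.

-53.0 MPa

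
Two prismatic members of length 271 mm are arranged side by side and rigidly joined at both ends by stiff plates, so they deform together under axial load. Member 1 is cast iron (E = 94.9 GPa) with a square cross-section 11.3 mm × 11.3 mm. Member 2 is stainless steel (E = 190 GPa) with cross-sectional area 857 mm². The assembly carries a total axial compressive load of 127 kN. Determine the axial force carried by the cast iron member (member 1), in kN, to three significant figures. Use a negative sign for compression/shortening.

A_1 = 127.7 mm².
Equal strain + equilibrium ⇒ each member carries load in proportion to AE: A₁E₁ = 12120000 N, A₂E₂ = 162800000 N, ΣAE = 174900000 N.
F₁ = P·A₁E₁/ΣAE = -127000·12120000/174900000 = -8797 N.

-8.80 kN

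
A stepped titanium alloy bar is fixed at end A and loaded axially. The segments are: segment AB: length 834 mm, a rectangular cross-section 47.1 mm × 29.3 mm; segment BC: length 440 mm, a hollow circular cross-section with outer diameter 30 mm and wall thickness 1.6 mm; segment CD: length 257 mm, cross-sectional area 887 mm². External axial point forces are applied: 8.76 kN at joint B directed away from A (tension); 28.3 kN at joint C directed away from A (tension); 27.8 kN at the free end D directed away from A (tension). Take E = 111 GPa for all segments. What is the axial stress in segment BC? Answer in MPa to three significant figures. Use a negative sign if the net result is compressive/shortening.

393 MPa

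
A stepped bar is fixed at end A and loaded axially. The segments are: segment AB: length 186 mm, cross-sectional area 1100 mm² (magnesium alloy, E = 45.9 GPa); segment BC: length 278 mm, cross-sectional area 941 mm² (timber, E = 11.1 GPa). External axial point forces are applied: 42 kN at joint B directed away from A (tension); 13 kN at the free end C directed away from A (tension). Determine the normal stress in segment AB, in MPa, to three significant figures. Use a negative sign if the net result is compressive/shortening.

50.0 MPa

Internal axial forces (sectioning from the free end, tension +): N_BC = 13 kN, N_AB = 55 kN.
σ_AB = N_AB/A_AB = 55000/1100 = 50 MPa.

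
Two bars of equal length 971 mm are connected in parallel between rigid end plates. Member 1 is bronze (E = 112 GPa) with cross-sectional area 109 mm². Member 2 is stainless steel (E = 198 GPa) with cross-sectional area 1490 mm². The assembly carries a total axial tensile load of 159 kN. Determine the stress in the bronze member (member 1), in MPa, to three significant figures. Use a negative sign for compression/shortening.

58.0 MPa

Equal strain + equilibrium ⇒ each member carries load in proportion to AE: A₁E₁ = 12210000 N, A₂E₂ = 295000000 N, ΣAE = 307200000 N.
σ₁ = P·E₁/ΣAE = 159000·112000/307200000 = 57.96 MPa.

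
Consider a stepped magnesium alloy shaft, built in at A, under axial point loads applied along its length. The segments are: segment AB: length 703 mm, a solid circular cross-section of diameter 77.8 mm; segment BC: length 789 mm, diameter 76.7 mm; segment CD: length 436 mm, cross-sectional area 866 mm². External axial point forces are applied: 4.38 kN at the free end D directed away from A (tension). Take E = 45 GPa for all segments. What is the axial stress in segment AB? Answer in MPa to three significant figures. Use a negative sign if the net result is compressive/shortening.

Internal axial forces (sectioning from the free end, tension +): N_CD = 4.38 kN, N_BC = 4.38 kN, N_AB = 4.38 kN.
A_AB = 4754 mm².
σ_AB = N_AB/A_AB = 4380/4754 = 0.9214 MPa.

0.921 MPa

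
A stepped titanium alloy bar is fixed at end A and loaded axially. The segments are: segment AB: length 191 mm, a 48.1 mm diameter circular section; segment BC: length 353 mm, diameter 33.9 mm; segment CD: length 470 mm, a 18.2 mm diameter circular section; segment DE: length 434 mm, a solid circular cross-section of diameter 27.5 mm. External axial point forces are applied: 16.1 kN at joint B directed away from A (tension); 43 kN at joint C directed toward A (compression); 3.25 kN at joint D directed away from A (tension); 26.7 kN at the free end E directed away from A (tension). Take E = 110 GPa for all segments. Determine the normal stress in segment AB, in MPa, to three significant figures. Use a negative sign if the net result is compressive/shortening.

1.68 MPa

Internal axial forces (sectioning from the free end, tension +): N_DE = 26.7 kN, N_CD = 29.95 kN, N_BC = -13.05 kN, N_AB = 3.05 kN.
A_AB = 1817 mm².
σ_AB = N_AB/A_AB = 3050/1817 = 1.678 MPa.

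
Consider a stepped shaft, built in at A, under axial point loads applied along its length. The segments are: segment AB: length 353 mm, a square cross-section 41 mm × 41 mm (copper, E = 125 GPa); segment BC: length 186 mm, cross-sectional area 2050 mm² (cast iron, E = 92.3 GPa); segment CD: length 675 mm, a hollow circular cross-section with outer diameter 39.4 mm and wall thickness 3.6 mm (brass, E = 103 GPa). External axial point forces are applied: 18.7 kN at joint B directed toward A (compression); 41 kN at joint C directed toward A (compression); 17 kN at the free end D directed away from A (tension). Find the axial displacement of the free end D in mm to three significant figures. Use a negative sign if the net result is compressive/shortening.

Internal axial forces (sectioning from the free end, tension +): N_CD = 17 kN, N_BC = -24 kN, N_AB = -42.7 kN.
A_AB = 1681 mm².
A_CD = 404.9 mm².
δ_AB = -42700·353/(1681·125000) = -0.07173 mm
δ_BC = -24000·186/(2050·92300) = -0.02359 mm
δ_CD = 17000·675/(404.9·103000) = 0.2752 mm
δ = Σδ_i = 0.1798 mm.

0.180 mm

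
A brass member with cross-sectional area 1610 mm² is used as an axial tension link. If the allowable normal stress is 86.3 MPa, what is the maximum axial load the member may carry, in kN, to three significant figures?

139 kN

P_max = σ_allow · A = 86.3 · 1610 = 138900 N = 138.9 kN.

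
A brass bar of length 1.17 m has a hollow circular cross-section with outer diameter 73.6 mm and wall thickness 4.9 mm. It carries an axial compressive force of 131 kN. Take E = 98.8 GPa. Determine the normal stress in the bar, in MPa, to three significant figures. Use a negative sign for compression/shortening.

A = 1058 mm².
σ = N/A = -131000/1058 = -123.9 MPa.

-124 MPa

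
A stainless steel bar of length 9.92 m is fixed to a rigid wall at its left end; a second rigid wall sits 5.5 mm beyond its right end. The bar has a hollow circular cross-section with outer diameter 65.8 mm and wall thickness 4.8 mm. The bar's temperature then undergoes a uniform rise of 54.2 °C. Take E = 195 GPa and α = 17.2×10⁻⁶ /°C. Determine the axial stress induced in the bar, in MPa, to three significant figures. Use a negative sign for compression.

Free thermal expansion αLΔT = 17.2e-6 · 9920 · 54.2 = 9.248 mm.
The walls engage after the gap closes; constrained expansion = 9.248 − 5.5 = 3.748 mm.
The walls impose strain ε = −(3.748)/9920 = -3.7780e-04; σ = Eε = 195000 · -3.7780e-04 = -73.67 MPa.

-73.7 MPa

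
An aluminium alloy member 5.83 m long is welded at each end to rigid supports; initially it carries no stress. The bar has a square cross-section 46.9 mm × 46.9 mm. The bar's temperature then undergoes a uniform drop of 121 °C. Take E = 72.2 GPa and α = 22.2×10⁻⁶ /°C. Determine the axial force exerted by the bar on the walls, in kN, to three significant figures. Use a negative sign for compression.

Free thermal expansion αLΔT = 22.2e-6 · 5830 · -121 = -15.66 mm.
The walls impose strain ε = −(-15.66)/5830 = 2.6862e-03; σ = Eε = 72200 · 2.6862e-03 = 193.9 MPa.
Wall reaction R = σ·A = 193.9·2200 = 426600 N = 426.6 kN.

427 kN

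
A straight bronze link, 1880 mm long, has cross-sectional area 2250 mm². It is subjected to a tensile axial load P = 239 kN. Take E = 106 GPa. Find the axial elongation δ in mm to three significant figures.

1.88 mm

δ_mech = NL/(AE) = 239000·1880/(2250·106000) = 1.884 mm.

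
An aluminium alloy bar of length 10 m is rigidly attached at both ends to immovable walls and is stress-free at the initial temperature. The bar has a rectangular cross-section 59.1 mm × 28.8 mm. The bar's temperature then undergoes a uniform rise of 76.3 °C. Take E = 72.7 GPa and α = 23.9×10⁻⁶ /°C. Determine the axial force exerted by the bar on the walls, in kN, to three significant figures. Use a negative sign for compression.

Free thermal expansion αLΔT = 23.9e-6 · 10000 · 76.3 = 18.24 mm.
The walls impose strain ε = −(18.24)/10000 = -1.8236e-03; σ = Eε = 72700 · -1.8236e-03 = -132.6 MPa.
Wall reaction R = σ·A = -132.6·1702 = -225700 N = -225.7 kN.

-226 kN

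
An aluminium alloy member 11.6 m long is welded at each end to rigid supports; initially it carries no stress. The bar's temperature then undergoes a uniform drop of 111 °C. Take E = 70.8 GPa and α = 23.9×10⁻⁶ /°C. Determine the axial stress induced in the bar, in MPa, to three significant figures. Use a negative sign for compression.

Free thermal expansion αLΔT = 23.9e-6 · 11600 · -111 = -30.77 mm.
The walls impose strain ε = −(-30.77)/11600 = 2.6529e-03; σ = Eε = 70800 · 2.6529e-03 = 187.8 MPa.

188 MPa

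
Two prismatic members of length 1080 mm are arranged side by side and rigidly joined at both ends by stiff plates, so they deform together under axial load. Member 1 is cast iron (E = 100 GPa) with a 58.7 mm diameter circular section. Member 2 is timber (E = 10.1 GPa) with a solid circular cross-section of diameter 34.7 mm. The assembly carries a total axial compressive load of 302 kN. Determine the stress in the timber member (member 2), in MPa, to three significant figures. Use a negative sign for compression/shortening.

-10.9 MPa

A_1 = 2706 mm².
A_2 = 945.7 mm².
Equal strain + equilibrium ⇒ each member carries load in proportion to AE: A₁E₁ = 270600000 N, A₂E₂ = 9551000 N, ΣAE = 280200000 N.
σ₂ = P·E₂/ΣAE = -302000·10100/280200000 = -10.89 MPa.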